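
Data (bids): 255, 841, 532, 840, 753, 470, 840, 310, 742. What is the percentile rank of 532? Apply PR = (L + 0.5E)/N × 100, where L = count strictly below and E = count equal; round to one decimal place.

38.9

N = 9.
Strictly below 532: 3. Equal to 532: 1.
PR = (3 + 0.5·1)/9 × 100 = 38.9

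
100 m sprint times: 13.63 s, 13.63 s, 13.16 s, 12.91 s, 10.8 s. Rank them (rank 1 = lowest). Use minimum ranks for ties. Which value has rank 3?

13.16

Sorted (ascending): 10.8, 12.91, 13.16, 13.63, 13.63
The 2 values of 13.63 occupy positions 4–5 → each gets rank 4.
Rank 3 → value 13.16.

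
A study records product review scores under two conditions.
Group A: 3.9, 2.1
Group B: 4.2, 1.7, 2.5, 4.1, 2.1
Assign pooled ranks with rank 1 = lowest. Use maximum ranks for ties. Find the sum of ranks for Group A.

Sorted (ascending): 1.7, 2.1, 2.1, 2.5, 3.9, 4.1, 4.2
The 2 values of 2.1 occupy positions 2–3 → each gets rank 3.
Group A values → pooled ranks: 3.9→5, 2.1→3
Rank sum = 5 + 3 = 8

8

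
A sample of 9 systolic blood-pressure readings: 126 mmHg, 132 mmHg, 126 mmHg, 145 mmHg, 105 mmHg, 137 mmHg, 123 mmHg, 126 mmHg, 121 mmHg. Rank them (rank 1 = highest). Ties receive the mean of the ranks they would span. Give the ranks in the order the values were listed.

Sorted (descending): 145, 137, 132, 126, 126, 126, 123, 121, 105
The 3 values of 126 occupy positions 4–6 → average rank 5.

5, 3, 5, 1, 9, 2, 7, 5, 8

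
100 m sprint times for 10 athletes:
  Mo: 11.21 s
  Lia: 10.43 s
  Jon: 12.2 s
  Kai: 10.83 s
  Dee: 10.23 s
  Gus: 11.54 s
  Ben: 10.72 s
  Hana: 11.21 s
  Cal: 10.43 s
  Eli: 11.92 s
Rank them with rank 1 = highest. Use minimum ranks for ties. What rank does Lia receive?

Sorted (descending): 12.2, 11.92, 11.54, 11.21, 11.21, 10.83, 10.72, 10.43, 10.43, 10.23
The 2 values of 11.21 occupy positions 4–5 → each gets rank 4.
The 2 values of 10.43 occupy positions 8–9 → each gets rank 8.
Lia has value 10.43 s → rank 8.

8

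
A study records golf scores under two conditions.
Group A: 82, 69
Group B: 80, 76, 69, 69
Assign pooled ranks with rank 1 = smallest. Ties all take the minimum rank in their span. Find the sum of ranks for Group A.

7

Sorted (ascending): 69, 69, 69, 76, 80, 82
The 3 values of 69 occupy positions 1–3 → each gets rank 1.
Group A values → pooled ranks: 82→6, 69→1
Rank sum = 6 + 1 = 7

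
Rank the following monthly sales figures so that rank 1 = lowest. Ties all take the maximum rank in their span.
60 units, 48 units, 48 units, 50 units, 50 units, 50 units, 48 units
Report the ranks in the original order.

Sorted (ascending): 48, 48, 48, 50, 50, 50, 60
The 3 values of 48 occupy positions 1–3 → each gets rank 3.
The 3 values of 50 occupy positions 4–6 → each gets rank 6.

7, 3, 3, 6, 6, 6, 3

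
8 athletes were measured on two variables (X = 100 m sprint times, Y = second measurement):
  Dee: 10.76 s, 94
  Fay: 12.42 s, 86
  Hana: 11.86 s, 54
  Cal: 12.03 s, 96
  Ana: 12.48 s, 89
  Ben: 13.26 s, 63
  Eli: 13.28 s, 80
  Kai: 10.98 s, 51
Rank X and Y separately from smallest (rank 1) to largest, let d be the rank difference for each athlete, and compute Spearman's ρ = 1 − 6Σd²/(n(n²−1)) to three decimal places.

Ranks of variable 1: 1, 5, 3, 4, 6, 7, 8, 2
Ranks of variable 2: 7, 5, 2, 8, 6, 3, 4, 1
d = r₁ − r₂: -6, 0, 1, -4, 0, 4, 4, 1
d²: 36, 0, 1, 16, 0, 16, 16, 1; Σd² = 86
ρ = 1 − 6·86/(8·63) = 1 − 516/504 = -0.024

-0.024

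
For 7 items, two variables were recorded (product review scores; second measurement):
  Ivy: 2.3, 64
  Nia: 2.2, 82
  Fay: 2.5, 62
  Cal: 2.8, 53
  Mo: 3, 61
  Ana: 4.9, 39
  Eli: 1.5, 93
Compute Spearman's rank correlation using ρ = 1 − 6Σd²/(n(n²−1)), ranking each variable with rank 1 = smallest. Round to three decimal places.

-0.964

Ranks of variable 1: 3, 2, 4, 5, 6, 7, 1
Ranks of variable 2: 5, 6, 4, 2, 3, 1, 7
d = r₁ − r₂: -2, -4, 0, 3, 3, 6, -6
d²: 4, 16, 0, 9, 9, 36, 36; Σd² = 110
ρ = 1 − 6·110/(7·48) = 1 − 660/336 = -0.964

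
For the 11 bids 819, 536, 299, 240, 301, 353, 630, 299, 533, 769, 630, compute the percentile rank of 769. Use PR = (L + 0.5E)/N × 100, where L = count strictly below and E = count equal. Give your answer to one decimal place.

86.4

N = 11.
Strictly below 769: 9. Equal to 769: 1.
PR = (9 + 0.5·1)/11 × 100 = 86.4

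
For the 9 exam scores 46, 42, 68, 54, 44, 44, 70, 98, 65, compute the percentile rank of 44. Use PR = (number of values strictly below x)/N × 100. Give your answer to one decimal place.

11.1

N = 9.
Strictly below 44: 1. Equal to 44: 2.
PR = 1/9 × 100 = 11.1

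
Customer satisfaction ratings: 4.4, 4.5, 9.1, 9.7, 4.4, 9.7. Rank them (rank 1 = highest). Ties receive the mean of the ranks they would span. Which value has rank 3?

Sorted (descending): 9.7, 9.7, 9.1, 4.5, 4.4, 4.4
The 2 values of 9.7 occupy positions 1–2 → average rank (1+2)/2 = 1.5.
The 2 values of 4.4 occupy positions 5–6 → average rank (5+6)/2 = 5.5.
Rank 3 → value 9.1.

9.1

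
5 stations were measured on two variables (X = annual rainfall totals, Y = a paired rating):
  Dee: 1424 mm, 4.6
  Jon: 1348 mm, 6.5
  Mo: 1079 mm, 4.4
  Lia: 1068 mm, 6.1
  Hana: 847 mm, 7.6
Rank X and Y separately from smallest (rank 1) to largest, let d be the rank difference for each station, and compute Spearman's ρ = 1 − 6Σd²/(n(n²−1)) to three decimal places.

-0.500

Ranks of variable 1: 5, 4, 3, 2, 1
Ranks of variable 2: 2, 4, 1, 3, 5
d = r₁ − r₂: 3, 0, 2, -1, -4
d²: 9, 0, 4, 1, 16; Σd² = 30
ρ = 1 − 6·30/(5·24) = 1 − 180/120 = -0.500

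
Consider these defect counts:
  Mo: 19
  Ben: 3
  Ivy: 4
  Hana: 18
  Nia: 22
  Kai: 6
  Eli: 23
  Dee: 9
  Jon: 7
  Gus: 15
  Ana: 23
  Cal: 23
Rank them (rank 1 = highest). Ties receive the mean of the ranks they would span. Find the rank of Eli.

Sorted (descending): 23, 23, 23, 22, 19, 18, 15, 9, 7, 6, 4, 3
The 3 values of 23 occupy positions 1–3 → average rank 2.
Eli has value 23 → rank 2.

2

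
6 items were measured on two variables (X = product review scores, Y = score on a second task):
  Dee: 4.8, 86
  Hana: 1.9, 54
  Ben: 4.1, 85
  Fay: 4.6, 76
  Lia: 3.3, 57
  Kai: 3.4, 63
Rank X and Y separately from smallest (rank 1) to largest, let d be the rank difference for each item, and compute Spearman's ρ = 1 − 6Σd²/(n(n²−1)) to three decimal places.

0.943

Ranks of variable 1: 6, 1, 4, 5, 2, 3
Ranks of variable 2: 6, 1, 5, 4, 2, 3
d = r₁ − r₂: 0, 0, -1, 1, 0, 0
d²: 0, 0, 1, 1, 0, 0; Σd² = 2
ρ = 1 − 6·2/(6·35) = 1 − 12/210 = 0.943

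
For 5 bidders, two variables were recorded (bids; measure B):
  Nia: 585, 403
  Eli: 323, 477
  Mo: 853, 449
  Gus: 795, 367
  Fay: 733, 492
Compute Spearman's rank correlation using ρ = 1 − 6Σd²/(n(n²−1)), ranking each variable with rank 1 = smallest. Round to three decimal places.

Ranks of variable 1: 2, 1, 5, 4, 3
Ranks of variable 2: 2, 4, 3, 1, 5
d = r₁ − r₂: 0, -3, 2, 3, -2
d²: 0, 9, 4, 9, 4; Σd² = 26
ρ = 1 − 6·26/(5·24) = 1 − 156/120 = -0.300

-0.300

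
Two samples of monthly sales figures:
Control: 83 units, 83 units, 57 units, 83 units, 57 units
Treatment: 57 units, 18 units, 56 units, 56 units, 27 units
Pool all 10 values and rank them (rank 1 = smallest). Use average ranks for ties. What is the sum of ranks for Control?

Sorted (ascending): 18, 27, 56, 56, 57, 57, 57, 83, 83, 83
The 2 values of 56 occupy positions 3–4 → average rank (3+4)/2 = 3.5.
The 3 values of 57 occupy positions 5–7 → average rank 6.
The 3 values of 83 occupy positions 8–10 → average rank 9.
Control values → pooled ranks: 83→9, 83→9, 57→6, 83→9, 57→6
Rank sum = 9 + 9 + 6 + 9 + 6 = 39

39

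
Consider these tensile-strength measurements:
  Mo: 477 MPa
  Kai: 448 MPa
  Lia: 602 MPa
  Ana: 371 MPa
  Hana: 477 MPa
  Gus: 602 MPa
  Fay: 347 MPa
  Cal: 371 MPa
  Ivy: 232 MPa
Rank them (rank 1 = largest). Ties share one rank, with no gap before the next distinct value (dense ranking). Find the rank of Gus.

Sorted (descending): 602, 602, 477, 477, 448, 371, 371, 347, 232
The 2 values of 602 share dense rank 1.
The 2 values of 477 share dense rank 2.
The 2 values of 371 share dense rank 4.
Remaining distinct values take the next consecutive integers.
Gus has value 602 MPa → rank 1.

1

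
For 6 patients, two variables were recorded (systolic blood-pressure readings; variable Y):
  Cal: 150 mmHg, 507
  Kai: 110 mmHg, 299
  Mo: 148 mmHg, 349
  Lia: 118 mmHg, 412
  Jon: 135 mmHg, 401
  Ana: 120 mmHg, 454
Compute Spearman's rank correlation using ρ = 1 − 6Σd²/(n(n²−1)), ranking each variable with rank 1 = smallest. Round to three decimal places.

Ranks of variable 1: 6, 1, 5, 2, 4, 3
Ranks of variable 2: 6, 1, 2, 4, 3, 5
d = r₁ − r₂: 0, 0, 3, -2, 1, -2
d²: 0, 0, 9, 4, 1, 4; Σd² = 18
ρ = 1 − 6·18/(6·35) = 1 − 108/210 = 0.486

0.486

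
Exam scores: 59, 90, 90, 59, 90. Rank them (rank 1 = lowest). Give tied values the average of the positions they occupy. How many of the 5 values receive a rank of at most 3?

Sorted (ascending): 59, 59, 90, 90, 90
The 2 values of 59 occupy positions 1–2 → average rank (1+2)/2 = 1.5.
The 3 values of 90 occupy positions 3–5 → average rank 4.
Ranks ≤ 3: {1.5, 1.5} → 2 values.

2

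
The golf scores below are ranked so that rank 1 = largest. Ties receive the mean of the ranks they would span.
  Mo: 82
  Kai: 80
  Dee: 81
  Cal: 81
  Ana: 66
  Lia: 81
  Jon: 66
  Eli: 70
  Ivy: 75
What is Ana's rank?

Sorted (descending): 82, 81, 81, 81, 80, 75, 70, 66, 66
The 3 values of 81 occupy positions 2–4 → average rank 3.
The 2 values of 66 occupy positions 8–9 → average rank (8+9)/2 = 8.5.
Ana has value 66 → rank 8.5.

8.5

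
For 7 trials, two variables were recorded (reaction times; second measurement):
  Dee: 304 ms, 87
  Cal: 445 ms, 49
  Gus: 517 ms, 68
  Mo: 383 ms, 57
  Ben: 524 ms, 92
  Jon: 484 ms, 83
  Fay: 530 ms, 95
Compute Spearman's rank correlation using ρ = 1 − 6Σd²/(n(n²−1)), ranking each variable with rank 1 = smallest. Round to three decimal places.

Ranks of variable 1: 1, 3, 5, 2, 6, 4, 7
Ranks of variable 2: 5, 1, 3, 2, 6, 4, 7
d = r₁ − r₂: -4, 2, 2, 0, 0, 0, 0
d²: 16, 4, 4, 0, 0, 0, 0; Σd² = 24
ρ = 1 − 6·24/(7·48) = 1 − 144/336 = 0.571

0.571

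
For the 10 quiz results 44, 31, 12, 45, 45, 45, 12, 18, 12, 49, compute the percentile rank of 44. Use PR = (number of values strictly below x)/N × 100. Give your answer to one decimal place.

50.0

N = 10.
Strictly below 44: 5. Equal to 44: 1.
PR = 5/10 × 100 = 50.0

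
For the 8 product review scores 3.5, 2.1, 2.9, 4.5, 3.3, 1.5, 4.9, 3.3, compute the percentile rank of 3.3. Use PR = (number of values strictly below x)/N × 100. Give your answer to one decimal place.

N = 8.
Strictly below 3.3: 3. Equal to 3.3: 2.
PR = 3/8 × 100 = 37.5

37.5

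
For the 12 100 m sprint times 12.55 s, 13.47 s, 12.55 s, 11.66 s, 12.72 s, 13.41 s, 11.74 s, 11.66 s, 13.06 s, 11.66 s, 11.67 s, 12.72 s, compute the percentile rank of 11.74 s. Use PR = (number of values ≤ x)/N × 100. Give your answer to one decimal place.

N = 12.
Strictly below 11.74: 4. Equal to 11.74: 1.
PR = 5/12 × 100 = 41.7

41.7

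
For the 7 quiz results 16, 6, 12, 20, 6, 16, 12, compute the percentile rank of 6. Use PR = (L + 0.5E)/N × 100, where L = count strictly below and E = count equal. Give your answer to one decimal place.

14.3

N = 7.
Strictly below 6: 0. Equal to 6: 2.
PR = (0 + 0.5·2)/7 × 100 = 14.3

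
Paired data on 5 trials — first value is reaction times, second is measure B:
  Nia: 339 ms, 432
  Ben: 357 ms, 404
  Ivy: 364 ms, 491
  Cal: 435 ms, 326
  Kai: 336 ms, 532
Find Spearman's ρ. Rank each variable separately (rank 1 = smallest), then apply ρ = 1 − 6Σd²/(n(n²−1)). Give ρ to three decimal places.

Ranks of variable 1: 2, 3, 4, 5, 1
Ranks of variable 2: 3, 2, 4, 1, 5
d = r₁ − r₂: -1, 1, 0, 4, -4
d²: 1, 1, 0, 16, 16; Σd² = 34
ρ = 1 − 6·34/(5·24) = 1 − 204/120 = -0.700

-0.700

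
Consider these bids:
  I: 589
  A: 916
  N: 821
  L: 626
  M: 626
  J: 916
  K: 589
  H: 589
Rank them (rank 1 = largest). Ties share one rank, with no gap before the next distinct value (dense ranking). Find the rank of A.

1

Sorted (descending): 916, 916, 821, 626, 626, 589, 589, 589
The 2 values of 916 share dense rank 1.
The 2 values of 626 share dense rank 3.
The 3 values of 589 share dense rank 4.
Remaining distinct values take the next consecutive integers.
A has value 916 → rank 1.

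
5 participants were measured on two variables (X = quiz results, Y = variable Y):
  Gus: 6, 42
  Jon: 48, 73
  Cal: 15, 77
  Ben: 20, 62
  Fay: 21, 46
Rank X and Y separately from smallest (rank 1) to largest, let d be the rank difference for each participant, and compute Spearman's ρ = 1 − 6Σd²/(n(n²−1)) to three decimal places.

0.300

Ranks of variable 1: 1, 5, 2, 3, 4
Ranks of variable 2: 1, 4, 5, 3, 2
d = r₁ − r₂: 0, 1, -3, 0, 2
d²: 0, 1, 9, 0, 4; Σd² = 14
ρ = 1 − 6·14/(5·24) = 1 − 84/120 = 0.300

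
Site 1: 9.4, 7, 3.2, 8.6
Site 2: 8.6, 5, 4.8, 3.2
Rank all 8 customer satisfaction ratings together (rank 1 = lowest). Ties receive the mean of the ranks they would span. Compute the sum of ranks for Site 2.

Sorted (ascending): 3.2, 3.2, 4.8, 5, 7, 8.6, 8.6, 9.4
The 2 values of 3.2 occupy positions 1–2 → average rank (1+2)/2 = 1.5.
The 2 values of 8.6 occupy positions 6–7 → average rank (6+7)/2 = 6.5.
Site 2 values → pooled ranks: 8.6→6.5, 5→4, 4.8→3, 3.2→1.5
Rank sum = 6.5 + 4 + 3 + 1.5 = 15

15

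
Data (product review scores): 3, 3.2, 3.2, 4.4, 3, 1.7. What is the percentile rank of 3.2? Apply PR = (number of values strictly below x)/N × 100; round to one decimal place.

N = 6.
Strictly below 3.2: 3. Equal to 3.2: 2.
PR = 3/6 × 100 = 50.0

50.0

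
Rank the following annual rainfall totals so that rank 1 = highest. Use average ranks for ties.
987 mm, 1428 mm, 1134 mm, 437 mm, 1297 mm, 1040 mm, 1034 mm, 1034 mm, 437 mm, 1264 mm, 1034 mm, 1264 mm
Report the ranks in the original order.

10, 1, 5, 11.5, 2, 6, 8, 8, 11.5, 3.5, 8, 3.5

Sorted (descending): 1428, 1297, 1264, 1264, 1134, 1040, 1034, 1034, 1034, 987, 437, 437
The 2 values of 1264 occupy positions 3–4 → average rank (3+4)/2 = 3.5.
The 3 values of 1034 occupy positions 7–9 → average rank 8.
The 2 values of 437 occupy positions 11–12 → average rank (11+12)/2 = 11.5.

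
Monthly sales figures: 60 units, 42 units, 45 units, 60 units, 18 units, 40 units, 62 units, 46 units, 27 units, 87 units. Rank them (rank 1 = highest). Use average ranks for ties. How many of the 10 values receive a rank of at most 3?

Sorted (descending): 87, 62, 60, 60, 46, 45, 42, 40, 27, 18
The 2 values of 60 occupy positions 3–4 → average rank (3+4)/2 = 3.5.
Ranks ≤ 3: {1, 2} → 2 values.

2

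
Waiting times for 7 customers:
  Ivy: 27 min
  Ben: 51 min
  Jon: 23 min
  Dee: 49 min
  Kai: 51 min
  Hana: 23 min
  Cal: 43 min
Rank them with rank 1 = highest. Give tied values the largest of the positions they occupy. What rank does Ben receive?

2

Sorted (descending): 51, 51, 49, 43, 27, 23, 23
The 2 values of 51 occupy positions 1–2 → each gets rank 2.
The 2 values of 23 occupy positions 6–7 → each gets rank 7.
Ben has value 51 min → rank 2.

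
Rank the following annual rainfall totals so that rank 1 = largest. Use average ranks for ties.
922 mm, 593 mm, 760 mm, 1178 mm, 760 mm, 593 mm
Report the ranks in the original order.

Sorted (descending): 1178, 922, 760, 760, 593, 593
The 2 values of 760 occupy positions 3–4 → average rank (3+4)/2 = 3.5.
The 2 values of 593 occupy positions 5–6 → average rank (5+6)/2 = 5.5.

2, 5.5, 3.5, 1, 3.5, 5.5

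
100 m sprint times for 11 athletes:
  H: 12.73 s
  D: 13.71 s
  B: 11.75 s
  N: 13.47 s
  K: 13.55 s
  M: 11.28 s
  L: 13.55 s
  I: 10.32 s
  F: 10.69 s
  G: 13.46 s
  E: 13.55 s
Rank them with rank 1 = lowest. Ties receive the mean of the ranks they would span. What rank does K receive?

Sorted (ascending): 10.32, 10.69, 11.28, 11.75, 12.73, 13.46, 13.47, 13.55, 13.55, 13.55, 13.71
The 3 values of 13.55 occupy positions 8–10 → average rank 9.
K has value 13.55 s → rank 9.

9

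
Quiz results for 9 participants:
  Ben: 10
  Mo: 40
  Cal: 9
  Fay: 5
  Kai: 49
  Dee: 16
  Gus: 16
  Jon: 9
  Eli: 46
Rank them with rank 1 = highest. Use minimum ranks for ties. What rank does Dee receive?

4

Sorted (descending): 49, 46, 40, 16, 16, 10, 9, 9, 5
The 2 values of 16 occupy positions 4–5 → each gets rank 4.
The 2 values of 9 occupy positions 7–8 → each gets rank 7.
Dee has value 16 → rank 4.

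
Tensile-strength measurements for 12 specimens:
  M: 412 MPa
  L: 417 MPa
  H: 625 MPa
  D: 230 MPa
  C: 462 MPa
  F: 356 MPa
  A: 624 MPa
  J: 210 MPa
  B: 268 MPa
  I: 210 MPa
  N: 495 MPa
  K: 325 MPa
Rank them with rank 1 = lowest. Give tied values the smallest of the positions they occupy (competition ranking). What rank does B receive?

Sorted (ascending): 210, 210, 230, 268, 325, 356, 412, 417, 462, 495, 624, 625
The 2 values of 210 occupy positions 1–2 → each gets rank 1.
B has value 268 MPa → rank 4.

4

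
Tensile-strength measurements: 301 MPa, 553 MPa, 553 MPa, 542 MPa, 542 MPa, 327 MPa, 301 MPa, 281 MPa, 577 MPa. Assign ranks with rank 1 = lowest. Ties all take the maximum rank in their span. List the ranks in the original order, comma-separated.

Sorted (ascending): 281, 301, 301, 327, 542, 542, 553, 553, 577
The 2 values of 301 occupy positions 2–3 → each gets rank 3.
The 2 values of 542 occupy positions 5–6 → each gets rank 6.
The 2 values of 553 occupy positions 7–8 → each gets rank 8.

3, 8, 8, 6, 6, 4, 3, 1, 9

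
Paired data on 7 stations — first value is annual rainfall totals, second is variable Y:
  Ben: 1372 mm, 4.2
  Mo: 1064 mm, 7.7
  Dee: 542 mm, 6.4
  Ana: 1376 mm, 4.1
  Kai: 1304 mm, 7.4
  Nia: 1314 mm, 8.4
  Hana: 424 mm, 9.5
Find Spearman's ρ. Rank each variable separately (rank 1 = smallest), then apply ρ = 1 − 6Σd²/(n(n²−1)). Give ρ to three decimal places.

-0.679

Ranks of variable 1: 6, 3, 2, 7, 4, 5, 1
Ranks of variable 2: 2, 5, 3, 1, 4, 6, 7
d = r₁ − r₂: 4, -2, -1, 6, 0, -1, -6
d²: 16, 4, 1, 36, 0, 1, 36; Σd² = 94
ρ = 1 − 6·94/(7·48) = 1 − 564/336 = -0.679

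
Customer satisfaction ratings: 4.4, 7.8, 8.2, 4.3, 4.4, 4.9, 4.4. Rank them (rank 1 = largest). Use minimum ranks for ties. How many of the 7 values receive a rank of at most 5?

6

Sorted (descending): 8.2, 7.8, 4.9, 4.4, 4.4, 4.4, 4.3
The 3 values of 4.4 occupy positions 4–6 → each gets rank 4.
Ranks ≤ 5: {1, 2, 3, 4, 4, 4} → 6 values.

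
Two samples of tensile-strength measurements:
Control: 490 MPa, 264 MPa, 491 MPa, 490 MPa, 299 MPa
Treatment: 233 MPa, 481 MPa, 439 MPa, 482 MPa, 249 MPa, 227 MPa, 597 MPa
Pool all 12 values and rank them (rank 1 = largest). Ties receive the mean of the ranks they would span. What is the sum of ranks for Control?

Sorted (descending): 597, 491, 490, 490, 482, 481, 439, 299, 264, 249, 233, 227
The 2 values of 490 occupy positions 3–4 → average rank (3+4)/2 = 3.5.
Control values → pooled ranks: 490→3.5, 264→9, 491→2, 490→3.5, 299→8
Rank sum = 3.5 + 9 + 2 + 3.5 + 8 = 26

26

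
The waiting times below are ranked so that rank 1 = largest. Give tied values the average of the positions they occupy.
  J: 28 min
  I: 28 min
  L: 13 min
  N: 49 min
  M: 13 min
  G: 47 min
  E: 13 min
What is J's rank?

3.5

Sorted (descending): 49, 47, 28, 28, 13, 13, 13
The 2 values of 28 occupy positions 3–4 → average rank (3+4)/2 = 3.5.
The 3 values of 13 occupy positions 5–7 → average rank 6.
J has value 28 min → rank 3.5.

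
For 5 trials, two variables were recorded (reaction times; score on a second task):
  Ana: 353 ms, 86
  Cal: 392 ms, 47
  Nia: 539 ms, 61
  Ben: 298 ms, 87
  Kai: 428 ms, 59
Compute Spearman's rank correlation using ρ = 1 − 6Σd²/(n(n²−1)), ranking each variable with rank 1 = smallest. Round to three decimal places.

-0.600

Ranks of variable 1: 2, 3, 5, 1, 4
Ranks of variable 2: 4, 1, 3, 5, 2
d = r₁ − r₂: -2, 2, 2, -4, 2
d²: 4, 4, 4, 16, 4; Σd² = 32
ρ = 1 − 6·32/(5·24) = 1 − 192/120 = -0.600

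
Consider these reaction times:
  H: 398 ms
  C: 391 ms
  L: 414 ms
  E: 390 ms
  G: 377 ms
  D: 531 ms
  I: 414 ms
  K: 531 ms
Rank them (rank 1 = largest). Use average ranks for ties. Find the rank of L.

Sorted (descending): 531, 531, 414, 414, 398, 391, 390, 377
The 2 values of 531 occupy positions 1–2 → average rank (1+2)/2 = 1.5.
The 2 values of 414 occupy positions 3–4 → average rank (3+4)/2 = 3.5.
L has value 414 ms → rank 3.5.

3.5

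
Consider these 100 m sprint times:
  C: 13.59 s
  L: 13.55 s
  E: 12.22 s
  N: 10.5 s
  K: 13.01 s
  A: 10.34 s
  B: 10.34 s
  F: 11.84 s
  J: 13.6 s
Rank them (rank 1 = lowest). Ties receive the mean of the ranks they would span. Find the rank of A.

Sorted (ascending): 10.34, 10.34, 10.5, 11.84, 12.22, 13.01, 13.55, 13.59, 13.6
The 2 values of 10.34 occupy positions 1–2 → average rank (1+2)/2 = 1.5.
A has value 10.34 s → rank 1.5.

1.5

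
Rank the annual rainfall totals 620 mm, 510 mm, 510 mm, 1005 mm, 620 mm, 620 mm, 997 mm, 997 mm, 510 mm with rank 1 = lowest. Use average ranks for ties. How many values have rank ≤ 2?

Sorted (ascending): 510, 510, 510, 620, 620, 620, 997, 997, 1005
The 3 values of 510 occupy positions 1–3 → average rank 2.
The 3 values of 620 occupy positions 4–6 → average rank 5.
The 2 values of 997 occupy positions 7–8 → average rank (7+8)/2 = 7.5.
Ranks ≤ 2: {2, 2, 2} → 3 values.

3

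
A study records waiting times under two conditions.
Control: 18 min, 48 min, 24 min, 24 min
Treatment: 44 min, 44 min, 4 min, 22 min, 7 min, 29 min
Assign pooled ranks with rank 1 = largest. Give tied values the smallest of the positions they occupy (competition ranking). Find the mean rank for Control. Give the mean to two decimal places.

Sorted (descending): 48, 44, 44, 29, 24, 24, 22, 18, 7, 4
The 2 values of 44 occupy positions 2–3 → each gets rank 2.
The 2 values of 24 occupy positions 5–6 → each gets rank 5.
Control values → pooled ranks: 18→8, 48→1, 24→5, 24→5
Mean rank = (8 + 1 + 5 + 5) / 4 = 4.75

4.75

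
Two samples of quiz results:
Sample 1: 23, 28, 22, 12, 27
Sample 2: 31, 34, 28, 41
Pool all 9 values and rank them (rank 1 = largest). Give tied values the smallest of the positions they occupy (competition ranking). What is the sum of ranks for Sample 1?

Sorted (descending): 41, 34, 31, 28, 28, 27, 23, 22, 12
The 2 values of 28 occupy positions 4–5 → each gets rank 4.
Sample 1 values → pooled ranks: 23→7, 28→4, 22→8, 12→9, 27→6
Rank sum = 7 + 4 + 8 + 9 + 6 = 34

34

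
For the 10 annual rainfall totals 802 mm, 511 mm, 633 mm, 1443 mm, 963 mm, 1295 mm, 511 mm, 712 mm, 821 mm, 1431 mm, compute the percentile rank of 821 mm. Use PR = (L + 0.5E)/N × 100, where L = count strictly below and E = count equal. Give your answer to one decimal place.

N = 10.
Strictly below 821: 5. Equal to 821: 1.
PR = (5 + 0.5·1)/10 × 100 = 55.0

55.0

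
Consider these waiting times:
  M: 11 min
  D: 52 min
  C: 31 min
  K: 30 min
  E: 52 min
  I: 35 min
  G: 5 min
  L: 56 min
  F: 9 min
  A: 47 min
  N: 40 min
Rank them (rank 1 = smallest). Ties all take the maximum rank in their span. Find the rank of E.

10

Sorted (ascending): 5, 9, 11, 30, 31, 35, 40, 47, 52, 52, 56
The 2 values of 52 occupy positions 9–10 → each gets rank 10.
E has value 52 min → rank 10.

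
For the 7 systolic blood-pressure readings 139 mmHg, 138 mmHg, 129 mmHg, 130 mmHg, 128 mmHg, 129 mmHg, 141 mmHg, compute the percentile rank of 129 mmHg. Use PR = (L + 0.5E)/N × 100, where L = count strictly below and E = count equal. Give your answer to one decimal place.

28.6

N = 7.
Strictly below 129: 1. Equal to 129: 2.
PR = (1 + 0.5·2)/7 × 100 = 28.6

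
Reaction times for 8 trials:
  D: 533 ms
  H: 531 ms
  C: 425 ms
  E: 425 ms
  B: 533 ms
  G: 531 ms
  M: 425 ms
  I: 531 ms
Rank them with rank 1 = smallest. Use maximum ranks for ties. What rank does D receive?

Sorted (ascending): 425, 425, 425, 531, 531, 531, 533, 533
The 3 values of 425 occupy positions 1–3 → each gets rank 3.
The 3 values of 531 occupy positions 4–6 → each gets rank 6.
The 2 values of 533 occupy positions 7–8 → each gets rank 8.
D has value 533 ms → rank 8.

8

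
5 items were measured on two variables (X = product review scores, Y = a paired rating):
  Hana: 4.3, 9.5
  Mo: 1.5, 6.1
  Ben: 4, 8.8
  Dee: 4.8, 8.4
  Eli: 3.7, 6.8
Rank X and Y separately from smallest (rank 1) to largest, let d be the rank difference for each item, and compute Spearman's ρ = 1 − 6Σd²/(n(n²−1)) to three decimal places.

Ranks of variable 1: 4, 1, 3, 5, 2
Ranks of variable 2: 5, 1, 4, 3, 2
d = r₁ − r₂: -1, 0, -1, 2, 0
d²: 1, 0, 1, 4, 0; Σd² = 6
ρ = 1 − 6·6/(5·24) = 1 − 36/120 = 0.700

0.700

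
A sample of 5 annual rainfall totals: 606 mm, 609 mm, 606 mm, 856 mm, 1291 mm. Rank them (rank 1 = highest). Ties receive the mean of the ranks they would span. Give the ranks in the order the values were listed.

4.5, 3, 4.5, 2, 1

Sorted (descending): 1291, 856, 609, 606, 606
The 2 values of 606 occupy positions 4–5 → average rank (4+5)/2 = 4.5.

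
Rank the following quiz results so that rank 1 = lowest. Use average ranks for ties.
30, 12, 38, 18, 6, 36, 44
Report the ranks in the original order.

Sorted (ascending): 6, 12, 18, 30, 36, 38, 44
No ties — each value takes its position as its rank.

4, 2, 6, 3, 1, 5, 7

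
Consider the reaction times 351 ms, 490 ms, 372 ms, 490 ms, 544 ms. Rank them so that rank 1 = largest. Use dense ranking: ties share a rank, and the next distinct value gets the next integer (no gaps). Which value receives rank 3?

Sorted (descending): 544, 490, 490, 372, 351
The 2 values of 490 share dense rank 2.
Remaining distinct values take the next consecutive integers.
Rank 3 → value 372.

372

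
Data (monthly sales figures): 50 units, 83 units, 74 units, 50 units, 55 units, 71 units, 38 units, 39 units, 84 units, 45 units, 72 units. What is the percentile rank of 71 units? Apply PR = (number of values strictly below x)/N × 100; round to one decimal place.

54.5

N = 11.
Strictly below 71: 6. Equal to 71: 1.
PR = 6/11 × 100 = 54.5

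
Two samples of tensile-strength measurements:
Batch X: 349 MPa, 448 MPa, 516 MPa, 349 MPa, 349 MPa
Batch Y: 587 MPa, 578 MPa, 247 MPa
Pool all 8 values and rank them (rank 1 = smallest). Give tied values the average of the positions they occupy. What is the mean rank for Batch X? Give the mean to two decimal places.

4.00

Sorted (ascending): 247, 349, 349, 349, 448, 516, 578, 587
The 3 values of 349 occupy positions 2–4 → average rank 3.
Batch X values → pooled ranks: 349→3, 448→5, 516→6, 349→3, 349→3
Mean rank = (3 + 5 + 6 + 3 + 3) / 5 = 4.00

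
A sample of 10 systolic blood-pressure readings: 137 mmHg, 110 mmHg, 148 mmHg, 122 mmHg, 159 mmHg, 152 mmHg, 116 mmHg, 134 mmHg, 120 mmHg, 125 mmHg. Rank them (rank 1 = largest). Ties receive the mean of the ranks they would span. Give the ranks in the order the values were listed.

Sorted (descending): 159, 152, 148, 137, 134, 125, 122, 120, 116, 110
No ties — each value takes its position as its rank.

4, 10, 3, 7, 1, 2, 9, 5, 8, 6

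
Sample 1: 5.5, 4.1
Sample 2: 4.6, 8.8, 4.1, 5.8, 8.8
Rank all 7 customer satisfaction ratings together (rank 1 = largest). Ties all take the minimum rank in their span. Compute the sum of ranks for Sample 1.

Sorted (descending): 8.8, 8.8, 5.8, 5.5, 4.6, 4.1, 4.1
The 2 values of 8.8 occupy positions 1–2 → each gets rank 1.
The 2 values of 4.1 occupy positions 6–7 → each gets rank 6.
Sample 1 values → pooled ranks: 5.5→4, 4.1→6
Rank sum = 4 + 6 = 10

10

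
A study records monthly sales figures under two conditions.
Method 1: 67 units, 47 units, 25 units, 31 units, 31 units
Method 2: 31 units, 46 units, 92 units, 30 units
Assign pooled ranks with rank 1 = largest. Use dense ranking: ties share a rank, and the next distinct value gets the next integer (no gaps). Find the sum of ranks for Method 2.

Sorted (descending): 92, 67, 47, 46, 31, 31, 31, 30, 25
The 3 values of 31 share dense rank 5.
Remaining distinct values take the next consecutive integers.
Method 2 values → pooled ranks: 31→5, 46→4, 92→1, 30→6
Rank sum = 5 + 4 + 1 + 6 = 16

16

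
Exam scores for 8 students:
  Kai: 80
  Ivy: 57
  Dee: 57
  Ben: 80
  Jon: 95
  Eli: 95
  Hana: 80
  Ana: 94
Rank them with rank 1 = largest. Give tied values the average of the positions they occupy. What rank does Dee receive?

7.5

Sorted (descending): 95, 95, 94, 80, 80, 80, 57, 57
The 2 values of 95 occupy positions 1–2 → average rank (1+2)/2 = 1.5.
The 3 values of 80 occupy positions 4–6 → average rank 5.
The 2 values of 57 occupy positions 7–8 → average rank (7+8)/2 = 7.5.
Dee has value 57 → rank 7.5.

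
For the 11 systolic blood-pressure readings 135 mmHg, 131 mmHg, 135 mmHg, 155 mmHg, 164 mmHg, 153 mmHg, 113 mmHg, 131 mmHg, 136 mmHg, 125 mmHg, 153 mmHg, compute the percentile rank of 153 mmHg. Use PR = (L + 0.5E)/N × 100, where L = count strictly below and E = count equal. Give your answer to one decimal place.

N = 11.
Strictly below 153: 7. Equal to 153: 2.
PR = (7 + 0.5·2)/11 × 100 = 72.7

72.7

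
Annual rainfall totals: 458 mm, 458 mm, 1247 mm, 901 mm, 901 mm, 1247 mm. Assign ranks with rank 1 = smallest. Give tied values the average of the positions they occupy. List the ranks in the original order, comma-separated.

Sorted (ascending): 458, 458, 901, 901, 1247, 1247
The 2 values of 458 occupy positions 1–2 → average rank (1+2)/2 = 1.5.
The 2 values of 901 occupy positions 3–4 → average rank (3+4)/2 = 3.5.
The 2 values of 1247 occupy positions 5–6 → average rank (5+6)/2 = 5.5.

1.5, 1.5, 5.5, 3.5, 3.5, 5.5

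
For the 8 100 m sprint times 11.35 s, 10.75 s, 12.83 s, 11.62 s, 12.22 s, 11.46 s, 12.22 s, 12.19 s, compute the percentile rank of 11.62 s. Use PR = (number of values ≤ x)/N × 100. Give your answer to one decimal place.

50.0

N = 8.
Strictly below 11.62: 3. Equal to 11.62: 1.
PR = 4/8 × 100 = 50.0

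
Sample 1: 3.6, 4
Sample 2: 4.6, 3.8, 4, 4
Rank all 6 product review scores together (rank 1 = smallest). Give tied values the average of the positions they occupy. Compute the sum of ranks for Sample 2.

16

Sorted (ascending): 3.6, 3.8, 4, 4, 4, 4.6
The 3 values of 4 occupy positions 3–5 → average rank 4.
Sample 2 values → pooled ranks: 4.6→6, 3.8→2, 4→4, 4→4
Rank sum = 6 + 2 + 4 + 4 = 16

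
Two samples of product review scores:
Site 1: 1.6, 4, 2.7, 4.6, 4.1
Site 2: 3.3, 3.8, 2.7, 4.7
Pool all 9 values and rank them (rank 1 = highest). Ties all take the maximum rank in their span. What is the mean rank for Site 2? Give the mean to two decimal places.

5.00

Sorted (descending): 4.7, 4.6, 4.1, 4, 3.8, 3.3, 2.7, 2.7, 1.6
The 2 values of 2.7 occupy positions 7–8 → each gets rank 8.
Site 2 values → pooled ranks: 3.3→6, 3.8→5, 2.7→8, 4.7→1
Mean rank = (6 + 5 + 8 + 1) / 4 = 5.00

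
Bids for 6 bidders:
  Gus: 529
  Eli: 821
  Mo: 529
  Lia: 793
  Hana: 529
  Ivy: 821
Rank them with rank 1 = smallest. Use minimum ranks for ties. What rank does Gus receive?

Sorted (ascending): 529, 529, 529, 793, 821, 821
The 3 values of 529 occupy positions 1–3 → each gets rank 1.
The 2 values of 821 occupy positions 5–6 → each gets rank 5.
Gus has value 529 → rank 1.

1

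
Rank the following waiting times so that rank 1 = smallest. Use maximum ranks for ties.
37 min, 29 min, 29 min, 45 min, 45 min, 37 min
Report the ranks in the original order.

Sorted (ascending): 29, 29, 37, 37, 45, 45
The 2 values of 29 occupy positions 1–2 → each gets rank 2.
The 2 values of 37 occupy positions 3–4 → each gets rank 4.
The 2 values of 45 occupy positions 5–6 → each gets rank 6.

4, 2, 2, 6, 6, 4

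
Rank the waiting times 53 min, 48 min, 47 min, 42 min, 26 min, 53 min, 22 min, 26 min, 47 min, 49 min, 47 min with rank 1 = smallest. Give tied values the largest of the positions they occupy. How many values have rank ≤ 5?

Sorted (ascending): 22, 26, 26, 42, 47, 47, 47, 48, 49, 53, 53
The 2 values of 26 occupy positions 2–3 → each gets rank 3.
The 3 values of 47 occupy positions 5–7 → each gets rank 7.
The 2 values of 53 occupy positions 10–11 → each gets rank 11.
Ranks ≤ 5: {1, 3, 3, 4} → 4 values.

4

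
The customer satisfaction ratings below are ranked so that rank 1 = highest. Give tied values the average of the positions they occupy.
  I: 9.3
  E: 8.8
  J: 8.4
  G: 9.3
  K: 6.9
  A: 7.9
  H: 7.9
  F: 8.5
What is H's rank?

Sorted (descending): 9.3, 9.3, 8.8, 8.5, 8.4, 7.9, 7.9, 6.9
The 2 values of 9.3 occupy positions 1–2 → average rank (1+2)/2 = 1.5.
The 2 values of 7.9 occupy positions 6–7 → average rank (6+7)/2 = 6.5.
H has value 7.9 → rank 6.5.

6.5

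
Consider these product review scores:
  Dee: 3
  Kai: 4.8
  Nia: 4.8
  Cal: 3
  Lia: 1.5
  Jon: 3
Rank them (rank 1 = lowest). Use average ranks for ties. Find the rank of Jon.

Sorted (ascending): 1.5, 3, 3, 3, 4.8, 4.8
The 3 values of 3 occupy positions 2–4 → average rank 3.
The 2 values of 4.8 occupy positions 5–6 → average rank (5+6)/2 = 5.5.
Jon has value 3 → rank 3.

3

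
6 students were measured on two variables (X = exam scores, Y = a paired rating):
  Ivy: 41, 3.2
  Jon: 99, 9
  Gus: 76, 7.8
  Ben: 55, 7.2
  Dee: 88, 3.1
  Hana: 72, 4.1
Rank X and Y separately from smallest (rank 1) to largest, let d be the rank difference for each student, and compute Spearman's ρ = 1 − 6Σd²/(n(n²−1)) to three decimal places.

0.371

Ranks of variable 1: 1, 6, 4, 2, 5, 3
Ranks of variable 2: 2, 6, 5, 4, 1, 3
d = r₁ − r₂: -1, 0, -1, -2, 4, 0
d²: 1, 0, 1, 4, 16, 0; Σd² = 22
ρ = 1 − 6·22/(6·35) = 1 − 132/210 = 0.371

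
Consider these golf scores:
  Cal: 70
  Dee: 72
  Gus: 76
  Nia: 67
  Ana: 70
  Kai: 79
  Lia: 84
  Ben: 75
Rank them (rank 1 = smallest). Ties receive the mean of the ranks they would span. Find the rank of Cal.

Sorted (ascending): 67, 70, 70, 72, 75, 76, 79, 84
The 2 values of 70 occupy positions 2–3 → average rank (2+3)/2 = 2.5.
Cal has value 70 → rank 2.5.

2.5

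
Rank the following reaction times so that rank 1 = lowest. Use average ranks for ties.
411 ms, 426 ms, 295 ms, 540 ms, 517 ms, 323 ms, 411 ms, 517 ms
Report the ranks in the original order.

3.5, 5, 1, 8, 6.5, 2, 3.5, 6.5

Sorted (ascending): 295, 323, 411, 411, 426, 517, 517, 540
The 2 values of 411 occupy positions 3–4 → average rank (3+4)/2 = 3.5.
The 2 values of 517 occupy positions 6–7 → average rank (6+7)/2 = 6.5.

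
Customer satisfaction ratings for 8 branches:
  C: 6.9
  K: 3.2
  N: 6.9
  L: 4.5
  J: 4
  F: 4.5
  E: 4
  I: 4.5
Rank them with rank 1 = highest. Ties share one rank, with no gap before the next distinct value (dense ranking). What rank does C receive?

Sorted (descending): 6.9, 6.9, 4.5, 4.5, 4.5, 4, 4, 3.2
The 2 values of 6.9 share dense rank 1.
The 3 values of 4.5 share dense rank 2.
The 2 values of 4 share dense rank 3.
Remaining distinct values take the next consecutive integers.
C has value 6.9 → rank 1.

1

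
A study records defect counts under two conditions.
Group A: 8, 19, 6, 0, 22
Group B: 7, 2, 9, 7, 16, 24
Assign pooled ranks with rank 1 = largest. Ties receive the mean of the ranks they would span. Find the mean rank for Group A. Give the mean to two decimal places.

Sorted (descending): 24, 22, 19, 16, 9, 8, 7, 7, 6, 2, 0
The 2 values of 7 occupy positions 7–8 → average rank (7+8)/2 = 7.5.
Group A values → pooled ranks: 8→6, 19→3, 6→9, 0→11, 22→2
Mean rank = (6 + 3 + 9 + 11 + 2) / 5 = 6.20

6.20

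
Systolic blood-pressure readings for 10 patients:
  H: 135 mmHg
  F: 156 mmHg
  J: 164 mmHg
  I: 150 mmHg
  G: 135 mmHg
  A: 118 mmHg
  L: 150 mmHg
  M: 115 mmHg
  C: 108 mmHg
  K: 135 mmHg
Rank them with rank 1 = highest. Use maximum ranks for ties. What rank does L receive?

4

Sorted (descending): 164, 156, 150, 150, 135, 135, 135, 118, 115, 108
The 2 values of 150 occupy positions 3–4 → each gets rank 4.
The 3 values of 135 occupy positions 5–7 → each gets rank 7.
L has value 150 mmHg → rank 4.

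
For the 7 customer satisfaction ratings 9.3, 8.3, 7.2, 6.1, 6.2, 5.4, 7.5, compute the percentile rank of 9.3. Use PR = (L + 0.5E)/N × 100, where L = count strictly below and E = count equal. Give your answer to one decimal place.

92.9

N = 7.
Strictly below 9.3: 6. Equal to 9.3: 1.
PR = (6 + 0.5·1)/7 × 100 = 92.9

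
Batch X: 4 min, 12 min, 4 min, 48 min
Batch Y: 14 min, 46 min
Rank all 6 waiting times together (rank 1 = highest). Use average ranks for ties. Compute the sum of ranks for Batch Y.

Sorted (descending): 48, 46, 14, 12, 4, 4
The 2 values of 4 occupy positions 5–6 → average rank (5+6)/2 = 5.5.
Batch Y values → pooled ranks: 14→3, 46→2
Rank sum = 3 + 2 = 5

5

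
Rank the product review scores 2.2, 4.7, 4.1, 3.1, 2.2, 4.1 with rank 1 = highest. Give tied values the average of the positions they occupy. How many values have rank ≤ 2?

Sorted (descending): 4.7, 4.1, 4.1, 3.1, 2.2, 2.2
The 2 values of 4.1 occupy positions 2–3 → average rank (2+3)/2 = 2.5.
The 2 values of 2.2 occupy positions 5–6 → average rank (5+6)/2 = 5.5.
Ranks ≤ 2: {1} → 1 value.

1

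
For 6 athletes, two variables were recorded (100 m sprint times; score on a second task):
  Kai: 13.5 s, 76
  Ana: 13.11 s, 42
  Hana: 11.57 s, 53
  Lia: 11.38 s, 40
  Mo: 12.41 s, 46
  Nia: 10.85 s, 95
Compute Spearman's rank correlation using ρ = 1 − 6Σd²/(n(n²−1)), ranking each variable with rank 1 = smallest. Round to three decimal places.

-0.086

Ranks of variable 1: 6, 5, 3, 2, 4, 1
Ranks of variable 2: 5, 2, 4, 1, 3, 6
d = r₁ − r₂: 1, 3, -1, 1, 1, -5
d²: 1, 9, 1, 1, 1, 25; Σd² = 38
ρ = 1 − 6·38/(6·35) = 1 − 228/210 = -0.086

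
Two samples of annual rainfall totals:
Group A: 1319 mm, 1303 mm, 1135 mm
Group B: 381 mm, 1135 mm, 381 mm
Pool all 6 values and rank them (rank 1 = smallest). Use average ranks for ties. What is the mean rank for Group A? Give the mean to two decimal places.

4.83

Sorted (ascending): 381, 381, 1135, 1135, 1303, 1319
The 2 values of 381 occupy positions 1–2 → average rank (1+2)/2 = 1.5.
The 2 values of 1135 occupy positions 3–4 → average rank (3+4)/2 = 3.5.
Group A values → pooled ranks: 1319→6, 1303→5, 1135→3.5
Mean rank = (6 + 5 + 3.5) / 3 = 4.83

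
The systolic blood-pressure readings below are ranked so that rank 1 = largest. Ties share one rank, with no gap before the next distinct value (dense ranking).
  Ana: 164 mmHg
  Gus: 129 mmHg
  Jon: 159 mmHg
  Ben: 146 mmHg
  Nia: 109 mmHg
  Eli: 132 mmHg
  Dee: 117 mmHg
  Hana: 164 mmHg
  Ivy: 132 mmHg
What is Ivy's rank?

4

Sorted (descending): 164, 164, 159, 146, 132, 132, 129, 117, 109
The 2 values of 164 share dense rank 1.
The 2 values of 132 share dense rank 4.
Remaining distinct values take the next consecutive integers.
Ivy has value 132 mmHg → rank 4.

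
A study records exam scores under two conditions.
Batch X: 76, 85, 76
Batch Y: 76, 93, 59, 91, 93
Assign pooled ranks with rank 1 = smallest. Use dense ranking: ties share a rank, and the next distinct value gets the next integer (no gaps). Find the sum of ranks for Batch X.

Sorted (ascending): 59, 76, 76, 76, 85, 91, 93, 93
The 3 values of 76 share dense rank 2.
The 2 values of 93 share dense rank 5.
Remaining distinct values take the next consecutive integers.
Batch X values → pooled ranks: 76→2, 85→3, 76→2
Rank sum = 2 + 3 + 2 = 7

7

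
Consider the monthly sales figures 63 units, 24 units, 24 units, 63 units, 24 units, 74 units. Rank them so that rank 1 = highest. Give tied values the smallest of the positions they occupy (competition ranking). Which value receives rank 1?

Sorted (descending): 74, 63, 63, 24, 24, 24
The 2 values of 63 occupy positions 2–3 → each gets rank 2.
The 3 values of 24 occupy positions 4–6 → each gets rank 4.
Rank 1 → value 74.

74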